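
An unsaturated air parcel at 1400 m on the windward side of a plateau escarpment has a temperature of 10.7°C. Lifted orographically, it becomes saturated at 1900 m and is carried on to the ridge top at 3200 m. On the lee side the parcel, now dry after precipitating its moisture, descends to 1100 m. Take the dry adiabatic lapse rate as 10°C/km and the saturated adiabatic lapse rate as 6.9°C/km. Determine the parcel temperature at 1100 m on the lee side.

1400 → 1900 m (dry, 10°C/km): ΔT = -10 × 0.5 = -5°C → T = 5.7°C
1900 → 3200 m (saturated, 6.9°C/km): ΔT = -6.9 × 1.3 = -8.97°C → T = -3.27°C
3200 → 1100 m (dry descent, 10°C/km): ΔT = +10 × 2.1 = +21°C → T = 17.73°C

17.73°C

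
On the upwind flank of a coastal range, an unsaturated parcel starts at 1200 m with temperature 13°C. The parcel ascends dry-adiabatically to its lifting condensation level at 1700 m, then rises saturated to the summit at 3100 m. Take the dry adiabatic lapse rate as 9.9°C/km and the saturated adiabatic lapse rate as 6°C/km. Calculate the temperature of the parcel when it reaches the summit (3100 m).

-0.35°C

1200 → 1700 m (dry, 9.9°C/km): ΔT = -9.9 × 0.5 = -4.95°C → T = 8.05°C
1700 → 3100 m (saturated, 6°C/km): ΔT = -6 × 1.4 = -8.4°C → T = -0.35°C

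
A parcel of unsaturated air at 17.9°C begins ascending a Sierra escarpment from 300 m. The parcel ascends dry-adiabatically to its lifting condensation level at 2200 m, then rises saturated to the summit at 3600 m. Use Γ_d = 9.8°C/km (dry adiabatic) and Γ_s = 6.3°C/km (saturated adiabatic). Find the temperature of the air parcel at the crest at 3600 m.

Dry to 2200 m: -9.8 × 1.9 km = -18.62°C, so T = -0.72°C.
Saturated to 3600 m: -6.3 × 1.4 km = -8.82°C, so T = -9.54°C.

-9.54°C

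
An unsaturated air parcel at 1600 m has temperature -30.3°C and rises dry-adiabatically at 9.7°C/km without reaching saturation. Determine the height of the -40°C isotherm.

2600 m

Height above start = (-30.3 − (-40)) / 9.7 = 1 km
Altitude = 1600 m + 1000 m = 2600 m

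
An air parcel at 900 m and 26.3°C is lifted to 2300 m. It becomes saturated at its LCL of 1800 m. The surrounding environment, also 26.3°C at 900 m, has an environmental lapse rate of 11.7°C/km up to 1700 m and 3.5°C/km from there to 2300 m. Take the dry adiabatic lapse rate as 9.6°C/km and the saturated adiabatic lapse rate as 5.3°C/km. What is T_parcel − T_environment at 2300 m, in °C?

+0.17°C (parcel warmer than environment)

Parcel:
  Dry to 1800 m: -9.6 × 0.9 km = -8.64°C, so T = 17.66°C.
  Saturated to 2300 m: -5.3 × 0.5 km = -2.65°C, so T = 15.01°C.
Environment:
  Environment, lower layer to 1700 m: -11.7 × 0.8 km = -9.36°C, so T = 16.94°C.
  Environment, upper layer to 2300 m: -3.5 × 0.6 km = -2.1°C, so T = 14.84°C.
T_parcel − T_env = 15.01 − 14.84 = +0.17°C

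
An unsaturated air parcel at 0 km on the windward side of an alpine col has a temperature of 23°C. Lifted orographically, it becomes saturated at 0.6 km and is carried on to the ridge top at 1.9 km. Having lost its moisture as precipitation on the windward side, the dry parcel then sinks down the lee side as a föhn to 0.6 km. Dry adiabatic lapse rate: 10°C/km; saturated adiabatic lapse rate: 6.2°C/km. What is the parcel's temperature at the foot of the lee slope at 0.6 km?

21.94°C

0 → 600 m (dry, 10°C/km): ΔT = -10 × 0.6 = -6°C → T = 17°C
600 → 1900 m (saturated, 6.2°C/km): ΔT = -6.2 × 1.3 = -8.06°C → T = 8.94°C
1900 → 600 m (dry descent, 10°C/km): ΔT = +10 × 1.3 = +13°C → T = 21.94°C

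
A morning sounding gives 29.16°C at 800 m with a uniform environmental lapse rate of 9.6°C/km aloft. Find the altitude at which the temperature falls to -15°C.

5400 m

Height above start = (29.16 − (-15)) / 9.6 = 4.6 km
Altitude = 800 m + 4600 m = 5400 m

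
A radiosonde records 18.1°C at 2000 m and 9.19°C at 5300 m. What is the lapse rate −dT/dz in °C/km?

Γ = −ΔT/Δz = (18.1 − 9.19) / (5300 − 2000) m
  = 8.91°C / 3.3 km = 2.7°C/km

2.7°C/km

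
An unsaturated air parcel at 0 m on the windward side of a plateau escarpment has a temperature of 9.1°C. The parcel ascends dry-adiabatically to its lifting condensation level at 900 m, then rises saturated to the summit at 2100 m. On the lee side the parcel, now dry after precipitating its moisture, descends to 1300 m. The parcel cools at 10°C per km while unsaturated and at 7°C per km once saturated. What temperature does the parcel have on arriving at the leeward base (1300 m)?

From 0 m to 900 m (dry): cools by 10 × 0.9 = 9°C, giving 0.1°C.
From 900 m to 2100 m (saturated): cools by 7 × 1.2 = 8.4°C, giving -8.3°C.
From 2100 m to 1300 m (dry descent): warms by 10 × 0.8 = 8°C, giving -0.3°C.

-0.3°C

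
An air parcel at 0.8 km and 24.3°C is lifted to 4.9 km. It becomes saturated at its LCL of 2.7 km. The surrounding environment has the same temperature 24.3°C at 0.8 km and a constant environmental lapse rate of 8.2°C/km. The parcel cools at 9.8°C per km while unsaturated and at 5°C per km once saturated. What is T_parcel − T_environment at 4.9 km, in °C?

Parcel:
  800 → 2700 m (dry, 9.8°C/km): ΔT = -9.8 × 1.9 = -18.62°C → T = 5.68°C
  2700 → 4900 m (saturated, 5°C/km): ΔT = -5 × 2.2 = -11°C → T = -5.32°C
Environment:
  800 → 4900 m (environment, 8.2°C/km): ΔT = -8.2 × 4.1 = -33.62°C → T = -9.32°C
T_parcel − T_env = -5.32 − (-9.32) = +4°C

+4°C (parcel warmer than environment)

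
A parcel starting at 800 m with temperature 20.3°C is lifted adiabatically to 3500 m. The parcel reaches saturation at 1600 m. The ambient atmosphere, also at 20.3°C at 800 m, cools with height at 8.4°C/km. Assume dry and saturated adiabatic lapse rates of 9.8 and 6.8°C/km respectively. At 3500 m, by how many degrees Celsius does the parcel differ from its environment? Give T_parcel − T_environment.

Parcel:
  Dry to 1600 m: -9.8 × 0.8 km = -7.84°C, so T = 12.46°C.
  Saturated to 3500 m: -6.8 × 1.9 km = -12.92°C, so T = -0.46°C.
Environment:
  Environment to 3500 m: -8.4 × 2.7 km = -22.68°C, so T = -2.38°C.
T_parcel − T_env = -0.46 − (-2.38) = +1.92°C

+1.92°C (parcel warmer than environment)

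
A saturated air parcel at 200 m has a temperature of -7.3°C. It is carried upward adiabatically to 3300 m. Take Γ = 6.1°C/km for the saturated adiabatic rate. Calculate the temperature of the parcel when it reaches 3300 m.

-26.21°C

200 → 3300 m (saturated adiabatic, 6.1°C/km): ΔT = -6.1 × 3.1 = -18.91°C → T = -26.21°C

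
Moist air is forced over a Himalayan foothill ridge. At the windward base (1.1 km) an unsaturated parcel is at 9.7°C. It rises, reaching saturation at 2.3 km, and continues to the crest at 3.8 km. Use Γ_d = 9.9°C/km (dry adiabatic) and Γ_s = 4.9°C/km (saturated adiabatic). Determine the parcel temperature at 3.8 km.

From 1100 m to 2300 m (dry): cools by 9.9 × 1.2 = 11.88°C, giving -2.18°C.
From 2300 m to 3800 m (saturated): cools by 4.9 × 1.5 = 7.35°C, giving -9.53°C.

-9.53°C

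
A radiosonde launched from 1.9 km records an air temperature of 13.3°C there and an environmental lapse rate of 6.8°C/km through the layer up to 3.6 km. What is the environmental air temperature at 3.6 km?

Environmental to 3600 m: -6.8 × 1.7 km = -11.56°C, so T = 1.74°C.

1.74°C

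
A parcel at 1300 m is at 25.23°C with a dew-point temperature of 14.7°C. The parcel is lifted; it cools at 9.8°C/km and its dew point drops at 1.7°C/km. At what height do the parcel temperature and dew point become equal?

2600 m

T and T_d converge at 9.8 − 1.7 = 8.1°C per km
Height above start = (25.23 − 14.7) / 8.1 = 1.3 km
LCL altitude = 1300 m + 1300 m = 2600 m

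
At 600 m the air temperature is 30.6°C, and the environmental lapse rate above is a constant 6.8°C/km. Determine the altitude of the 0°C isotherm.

5100 m

Height above start = (30.6 − 0) / 6.8 = 4.5 km
Altitude = 600 m + 4500 m = 5100 m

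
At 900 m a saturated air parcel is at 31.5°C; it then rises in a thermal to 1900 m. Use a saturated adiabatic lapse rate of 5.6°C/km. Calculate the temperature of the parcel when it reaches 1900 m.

From 900 m to 1900 m (saturated adiabatic): cools by 5.6 × 1 = 5.6°C, giving 25.9°C.

25.9°C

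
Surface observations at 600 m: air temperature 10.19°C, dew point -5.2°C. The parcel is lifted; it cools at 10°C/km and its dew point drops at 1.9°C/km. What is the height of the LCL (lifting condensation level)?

T and T_d converge at 10 − 1.9 = 8.1°C per km
Height above start = (10.19 − (-5.2)) / 8.1 = 1.9 km
LCL altitude = 600 m + 1900 m = 2500 m

2500 m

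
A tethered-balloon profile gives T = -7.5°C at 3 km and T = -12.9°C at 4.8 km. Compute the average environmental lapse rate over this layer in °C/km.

Γ = −ΔT/Δz = (-7.5 − (-12.9)) / (4800 − 3000) m
  = 5.4°C / 1.8 km = 3°C/km

3°C/km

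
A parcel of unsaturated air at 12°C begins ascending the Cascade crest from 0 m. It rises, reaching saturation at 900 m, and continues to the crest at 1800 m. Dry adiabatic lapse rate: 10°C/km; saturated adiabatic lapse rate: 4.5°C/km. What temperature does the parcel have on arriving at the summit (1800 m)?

0 → 900 m (dry, 10°C/km): ΔT = -10 × 0.9 = -9°C → T = 3°C
900 → 1800 m (saturated, 4.5°C/km): ΔT = -4.5 × 0.9 = -4.05°C → T = -1.05°C

-1.05°C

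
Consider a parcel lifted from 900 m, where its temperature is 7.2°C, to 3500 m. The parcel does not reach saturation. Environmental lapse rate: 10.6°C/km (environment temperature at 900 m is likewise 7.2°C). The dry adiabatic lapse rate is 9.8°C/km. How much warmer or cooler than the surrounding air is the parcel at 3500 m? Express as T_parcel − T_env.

+2.08°C (parcel warmer than environment)

Parcel:
  900–3500 m, dry: Δz = 2.6 km ⇒ ΔT = -25.48°C; T = -18.28°C
Environment:
  900–3500 m, environment: Δz = 2.6 km ⇒ ΔT = -27.56°C; T = -20.36°C
T_parcel − T_env = -18.28 − (-20.36) = +2.08°C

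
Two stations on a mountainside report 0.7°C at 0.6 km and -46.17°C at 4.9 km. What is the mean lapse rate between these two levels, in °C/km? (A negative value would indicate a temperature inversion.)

10.9°C/km

Γ = −ΔT/Δz = (0.7 − (-46.17)) / (4900 − 600) m
  = 46.87°C / 4.3 km = 10.9°C/km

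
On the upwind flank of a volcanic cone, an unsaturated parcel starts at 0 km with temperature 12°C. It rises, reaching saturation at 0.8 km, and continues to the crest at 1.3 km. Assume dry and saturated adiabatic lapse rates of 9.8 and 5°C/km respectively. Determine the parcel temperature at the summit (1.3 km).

1.66°C

From 0 m to 800 m (dry): cools by 9.8 × 0.8 = 7.84°C, giving 4.16°C.
From 800 m to 1300 m (saturated): cools by 5 × 0.5 = 2.5°C, giving 1.66°C.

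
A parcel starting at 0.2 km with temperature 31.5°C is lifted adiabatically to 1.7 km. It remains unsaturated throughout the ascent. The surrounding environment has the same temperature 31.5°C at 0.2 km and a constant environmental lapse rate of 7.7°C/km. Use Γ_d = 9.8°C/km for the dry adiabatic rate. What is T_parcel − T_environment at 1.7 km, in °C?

Parcel:
  200 → 1700 m (dry, 9.8°C/km): ΔT = -9.8 × 1.5 = -14.7°C → T = 16.8°C
Environment:
  200 → 1700 m (environment, 7.7°C/km): ΔT = -7.7 × 1.5 = -11.55°C → T = 19.95°C
T_parcel − T_env = 16.8 − 19.95 = -3.15°C

-3.15°C (parcel cooler than environment)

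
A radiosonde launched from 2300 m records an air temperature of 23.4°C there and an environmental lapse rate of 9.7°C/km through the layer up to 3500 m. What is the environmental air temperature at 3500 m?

Environmental to 3500 m: -9.7 × 1.2 km = -11.64°C, so T = 11.76°C.

11.76°C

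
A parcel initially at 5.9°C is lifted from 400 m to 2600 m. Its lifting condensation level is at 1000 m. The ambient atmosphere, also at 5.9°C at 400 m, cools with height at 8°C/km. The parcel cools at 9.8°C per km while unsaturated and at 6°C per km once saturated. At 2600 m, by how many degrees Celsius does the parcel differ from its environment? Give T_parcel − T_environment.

Parcel:
  400–1000 m, dry: Δz = 0.6 km ⇒ ΔT = -5.88°C; T = 0.02°C
  1000–2600 m, saturated: Δz = 1.6 km ⇒ ΔT = -9.6°C; T = -9.58°C
Environment:
  400–2600 m, environment: Δz = 2.2 km ⇒ ΔT = -17.6°C; T = -11.7°C
T_parcel − T_env = -9.58 − (-11.7) = +2.12°C

+2.12°C (parcel warmer than environment)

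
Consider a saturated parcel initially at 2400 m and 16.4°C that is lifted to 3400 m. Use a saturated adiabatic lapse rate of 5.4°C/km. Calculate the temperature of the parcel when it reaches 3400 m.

Saturated adiabatic to 3400 m: -5.4 × 1 km = -5.4°C, so T = 11°C.

11°C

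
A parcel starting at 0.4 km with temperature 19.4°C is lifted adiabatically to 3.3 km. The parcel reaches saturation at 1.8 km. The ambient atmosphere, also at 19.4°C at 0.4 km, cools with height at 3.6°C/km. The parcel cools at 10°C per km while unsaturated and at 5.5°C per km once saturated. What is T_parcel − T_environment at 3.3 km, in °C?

-11.81°C (parcel cooler than environment)

Parcel:
  400–1800 m, dry: Δz = 1.4 km ⇒ ΔT = -14°C; T = 5.4°C
  1800–3300 m, saturated: Δz = 1.5 km ⇒ ΔT = -8.25°C; T = -2.85°C
Environment:
  400–3300 m, environment: Δz = 2.9 km ⇒ ΔT = -10.44°C; T = 8.96°C
T_parcel − T_env = -2.85 − 8.96 = -11.81°C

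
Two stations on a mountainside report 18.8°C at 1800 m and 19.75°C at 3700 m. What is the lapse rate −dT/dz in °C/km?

-0.5°C/km

Γ = −ΔT/Δz = (18.8 − 19.75) / (3700 − 1800) m
  = -0.95°C / 1.9 km = -0.5°C/km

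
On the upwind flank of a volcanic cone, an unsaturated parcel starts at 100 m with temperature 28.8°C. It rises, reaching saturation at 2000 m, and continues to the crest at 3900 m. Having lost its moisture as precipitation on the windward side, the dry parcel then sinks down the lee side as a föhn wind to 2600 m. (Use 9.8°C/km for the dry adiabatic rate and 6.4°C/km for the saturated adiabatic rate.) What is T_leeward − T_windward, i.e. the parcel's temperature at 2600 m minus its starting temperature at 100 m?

-18.04°C

From 100 m to 2000 m (dry): cools by 9.8 × 1.9 = 18.62°C, giving 10.18°C.
From 2000 m to 3900 m (saturated): cools by 6.4 × 1.9 = 12.16°C, giving -1.98°C.
From 3900 m to 2600 m (dry descent): warms by 9.8 × 1.3 = 12.74°C, giving 10.76°C.
Net change vs windward start: 10.76 − 28.8 = -18.04°C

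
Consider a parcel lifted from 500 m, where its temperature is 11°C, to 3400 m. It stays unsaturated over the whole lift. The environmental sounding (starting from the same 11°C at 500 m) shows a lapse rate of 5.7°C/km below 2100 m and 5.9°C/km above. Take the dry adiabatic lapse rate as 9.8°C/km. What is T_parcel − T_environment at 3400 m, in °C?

-11.63°C (parcel cooler than environment)

Parcel:
  Dry to 3400 m: -9.8 × 2.9 km = -28.42°C, so T = -17.42°C.
Environment:
  Environment, lower layer to 2100 m: -5.7 × 1.6 km = -9.12°C, so T = 1.88°C.
  Environment, upper layer to 3400 m: -5.9 × 1.3 km = -7.67°C, so T = -5.79°C.
T_parcel − T_env = -17.42 − (-5.79) = -11.63°C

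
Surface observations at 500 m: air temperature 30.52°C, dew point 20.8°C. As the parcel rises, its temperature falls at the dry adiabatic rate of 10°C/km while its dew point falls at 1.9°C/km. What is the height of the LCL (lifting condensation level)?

T and T_d converge at 10 − 1.9 = 8.1°C per km
Height above start = (30.52 − 20.8) / 8.1 = 1.2 km
LCL altitude = 500 m + 1200 m = 1700 m

1700 m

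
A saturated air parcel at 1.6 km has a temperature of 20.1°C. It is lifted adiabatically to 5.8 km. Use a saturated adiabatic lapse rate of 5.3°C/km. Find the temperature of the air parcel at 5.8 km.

From 1600 m to 5800 m (saturated adiabatic): cools by 5.3 × 4.2 = 22.26°C, giving -2.16°C.

-2.16°C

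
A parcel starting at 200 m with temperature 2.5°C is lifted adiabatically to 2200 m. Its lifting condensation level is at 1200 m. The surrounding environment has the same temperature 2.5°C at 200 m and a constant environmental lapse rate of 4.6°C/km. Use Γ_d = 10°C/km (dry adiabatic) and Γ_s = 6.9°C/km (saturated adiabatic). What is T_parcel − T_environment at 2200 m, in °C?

Parcel:
  From 200 m to 1200 m (dry): cools by 10 × 1 = 10°C, giving -7.5°C.
  From 1200 m to 2200 m (saturated): cools by 6.9 × 1 = 6.9°C, giving -14.4°C.
Environment:
  From 200 m to 2200 m (environment): cools by 4.6 × 2 = 9.2°C, giving -6.7°C.
T_parcel − T_env = -14.4 − (-6.7) = -7.7°C

-7.7°C (parcel cooler than environment)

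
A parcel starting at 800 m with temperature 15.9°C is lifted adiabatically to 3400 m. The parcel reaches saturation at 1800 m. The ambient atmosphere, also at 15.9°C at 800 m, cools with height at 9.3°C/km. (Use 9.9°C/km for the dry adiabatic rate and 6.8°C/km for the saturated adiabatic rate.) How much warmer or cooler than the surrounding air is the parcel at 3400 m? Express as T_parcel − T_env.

+3.4°C (parcel warmer than environment)

Parcel:
  800–1800 m, dry: Δz = 1 km ⇒ ΔT = -9.9°C; T = 6°C
  1800–3400 m, saturated: Δz = 1.6 km ⇒ ΔT = -10.88°C; T = -4.88°C
Environment:
  800–3400 m, environment: Δz = 2.6 km ⇒ ΔT = -24.18°C; T = -8.28°C
T_parcel − T_env = -4.88 − (-8.28) = +3.4°C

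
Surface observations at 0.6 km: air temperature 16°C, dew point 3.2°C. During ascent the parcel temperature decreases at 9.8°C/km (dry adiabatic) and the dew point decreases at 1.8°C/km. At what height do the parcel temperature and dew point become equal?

T and T_d converge at 9.8 − 1.8 = 8°C per km
Height above start = (16 − 3.2) / 8 = 1.6 km
LCL altitude = 600 m + 1600 m = 2200 m

2.2 km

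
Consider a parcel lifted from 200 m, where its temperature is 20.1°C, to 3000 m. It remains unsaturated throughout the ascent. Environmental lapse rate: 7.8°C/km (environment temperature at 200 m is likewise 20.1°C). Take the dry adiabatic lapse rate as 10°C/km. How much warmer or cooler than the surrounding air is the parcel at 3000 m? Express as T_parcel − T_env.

Parcel:
  From 200 m to 3000 m (dry): cools by 10 × 2.8 = 28°C, giving -7.9°C.
Environment:
  From 200 m to 3000 m (environment): cools by 7.8 × 2.8 = 21.84°C, giving -1.74°C.
T_parcel − T_env = -7.9 − (-1.74) = -6.16°C

-6.16°C (parcel cooler than environment)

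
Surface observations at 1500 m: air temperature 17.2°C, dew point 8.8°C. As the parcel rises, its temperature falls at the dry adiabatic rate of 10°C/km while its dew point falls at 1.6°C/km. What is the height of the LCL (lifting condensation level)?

2500 m

T and T_d converge at 10 − 1.6 = 8.4°C per km
Height above start = (17.2 − 8.8) / 8.4 = 1 km
LCL altitude = 1500 m + 1000 m = 2500 m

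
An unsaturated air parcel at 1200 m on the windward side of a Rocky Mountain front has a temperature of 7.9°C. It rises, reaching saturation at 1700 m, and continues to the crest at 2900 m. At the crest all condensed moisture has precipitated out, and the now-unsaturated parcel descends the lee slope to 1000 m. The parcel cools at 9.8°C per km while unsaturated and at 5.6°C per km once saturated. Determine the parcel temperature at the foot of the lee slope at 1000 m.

14.9°C

1200 → 1700 m (dry, 9.8°C/km): ΔT = -9.8 × 0.5 = -4.9°C → T = 3°C
1700 → 2900 m (saturated, 5.6°C/km): ΔT = -5.6 × 1.2 = -6.72°C → T = -3.72°C
2900 → 1000 m (dry descent, 9.8°C/km): ΔT = +9.8 × 1.9 = +18.62°C → T = 14.9°C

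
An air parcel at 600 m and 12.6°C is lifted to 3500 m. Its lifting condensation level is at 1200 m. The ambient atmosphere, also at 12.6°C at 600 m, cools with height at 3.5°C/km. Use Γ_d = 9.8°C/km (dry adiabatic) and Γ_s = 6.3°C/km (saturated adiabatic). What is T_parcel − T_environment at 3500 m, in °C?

-10.22°C (parcel cooler than environment)

Parcel:
  Dry to 1200 m: -9.8 × 0.6 km = -5.88°C, so T = 6.72°C.
  Saturated to 3500 m: -6.3 × 2.3 km = -14.49°C, so T = -7.77°C.
Environment:
  Environment to 3500 m: -3.5 × 2.9 km = -10.15°C, so T = 2.45°C.
T_parcel − T_env = -7.77 − 2.45 = -10.22°C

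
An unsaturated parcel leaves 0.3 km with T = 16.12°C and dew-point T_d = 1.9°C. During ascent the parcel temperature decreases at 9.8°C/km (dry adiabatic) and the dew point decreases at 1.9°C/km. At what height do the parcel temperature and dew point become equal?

T and T_d converge at 9.8 − 1.9 = 7.9°C per km
Height above start = (16.12 − 1.9) / 7.9 = 1.8 km
LCL altitude = 300 m + 1800 m = 2100 m

2.1 km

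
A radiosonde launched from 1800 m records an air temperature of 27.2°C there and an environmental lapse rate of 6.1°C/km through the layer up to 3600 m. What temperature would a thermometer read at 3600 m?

1800–3600 m, environmental: Δz = 1.8 km ⇒ ΔT = -10.98°C; T = 16.22°C

16.22°C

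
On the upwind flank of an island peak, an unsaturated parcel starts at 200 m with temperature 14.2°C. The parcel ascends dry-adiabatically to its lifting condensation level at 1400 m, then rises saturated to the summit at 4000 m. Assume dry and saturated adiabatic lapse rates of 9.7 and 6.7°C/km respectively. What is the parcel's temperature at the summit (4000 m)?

200–1400 m, dry: Δz = 1.2 km ⇒ ΔT = -11.64°C; T = 2.56°C
1400–4000 m, saturated: Δz = 2.6 km ⇒ ΔT = -17.42°C; T = -14.86°C

-14.86°C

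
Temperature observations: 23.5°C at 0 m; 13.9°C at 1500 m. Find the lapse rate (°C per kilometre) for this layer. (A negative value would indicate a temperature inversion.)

6.4°C/km

Γ = −ΔT/Δz = (23.5 − 13.9) / (1500 − 0) m
  = 9.6°C / 1.5 km = 6.4°C/km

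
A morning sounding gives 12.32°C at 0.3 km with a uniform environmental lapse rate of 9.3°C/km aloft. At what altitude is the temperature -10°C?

Height above start = (12.32 − (-10)) / 9.3 = 2.4 km
Altitude = 300 m + 2400 m = 2700 m

2.7 km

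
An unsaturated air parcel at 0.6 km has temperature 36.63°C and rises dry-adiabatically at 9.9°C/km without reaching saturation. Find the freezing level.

4.3 km

Height above start = (36.63 − 0) / 9.9 = 3.7 km
Altitude = 600 m + 3700 m = 4300 m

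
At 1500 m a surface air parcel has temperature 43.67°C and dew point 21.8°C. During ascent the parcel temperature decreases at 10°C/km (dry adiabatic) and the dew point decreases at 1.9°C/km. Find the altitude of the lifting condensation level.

4200 m

T and T_d converge at 10 − 1.9 = 8.1°C per km
Height above start = (43.67 − 21.8) / 8.1 = 2.7 km
LCL altitude = 1500 m + 2700 m = 4200 m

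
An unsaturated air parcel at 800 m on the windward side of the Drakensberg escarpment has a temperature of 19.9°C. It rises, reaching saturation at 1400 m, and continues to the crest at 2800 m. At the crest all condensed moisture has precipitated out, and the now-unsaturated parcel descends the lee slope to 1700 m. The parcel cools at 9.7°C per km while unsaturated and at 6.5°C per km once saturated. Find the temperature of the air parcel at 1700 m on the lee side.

800–1400 m, dry: Δz = 0.6 km ⇒ ΔT = -5.82°C; T = 14.08°C
1400–2800 m, saturated: Δz = 1.4 km ⇒ ΔT = -9.1°C; T = 4.98°C
2800–1700 m, dry descent: Δz = 1.1 km ⇒ ΔT = +10.67°C; T = 15.65°C

15.65°C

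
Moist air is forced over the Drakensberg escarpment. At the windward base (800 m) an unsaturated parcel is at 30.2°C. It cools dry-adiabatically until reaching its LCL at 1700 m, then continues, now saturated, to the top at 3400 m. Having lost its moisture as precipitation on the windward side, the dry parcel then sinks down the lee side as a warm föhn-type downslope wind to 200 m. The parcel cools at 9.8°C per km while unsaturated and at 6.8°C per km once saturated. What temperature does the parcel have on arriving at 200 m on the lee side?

41.18°C

From 800 m to 1700 m (dry): cools by 9.8 × 0.9 = 8.82°C, giving 21.38°C.
From 1700 m to 3400 m (saturated): cools by 6.8 × 1.7 = 11.56°C, giving 9.82°C.
From 3400 m to 200 m (dry descent): warms by 9.8 × 3.2 = 31.36°C, giving 41.18°C.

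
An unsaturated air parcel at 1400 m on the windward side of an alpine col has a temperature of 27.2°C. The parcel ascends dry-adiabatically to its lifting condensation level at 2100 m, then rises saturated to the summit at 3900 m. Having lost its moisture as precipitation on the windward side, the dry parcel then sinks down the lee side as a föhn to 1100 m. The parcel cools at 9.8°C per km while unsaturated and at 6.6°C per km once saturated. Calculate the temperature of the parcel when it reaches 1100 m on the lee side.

35.9°C

Dry to 2100 m: -9.8 × 0.7 km = -6.86°C, so T = 20.34°C.
Saturated to 3900 m: -6.6 × 1.8 km = -11.88°C, so T = 8.46°C.
Dry descent to 1100 m: +9.8 × 2.8 km = +27.44°C, so T = 35.9°C.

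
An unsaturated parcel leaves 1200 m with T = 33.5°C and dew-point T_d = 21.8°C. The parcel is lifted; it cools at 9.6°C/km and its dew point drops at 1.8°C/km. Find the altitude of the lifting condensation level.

2700 m

T and T_d converge at 9.6 − 1.8 = 7.8°C per km
Height above start = (33.5 − 21.8) / 7.8 = 1.5 km
LCL altitude = 1200 m + 1500 m = 2700 m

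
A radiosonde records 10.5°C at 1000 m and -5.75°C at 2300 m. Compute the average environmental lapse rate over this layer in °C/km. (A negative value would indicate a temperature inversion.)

Γ = −ΔT/Δz = (10.5 − (-5.75)) / (2300 − 1000) m
  = 16.25°C / 1.3 km = 12.5°C/km

12.5°C/km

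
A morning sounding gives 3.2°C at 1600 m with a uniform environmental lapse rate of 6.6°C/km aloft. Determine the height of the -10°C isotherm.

3600 m

Height above start = (3.2 − (-10)) / 6.6 = 2 km
Altitude = 1600 m + 2000 m = 3600 m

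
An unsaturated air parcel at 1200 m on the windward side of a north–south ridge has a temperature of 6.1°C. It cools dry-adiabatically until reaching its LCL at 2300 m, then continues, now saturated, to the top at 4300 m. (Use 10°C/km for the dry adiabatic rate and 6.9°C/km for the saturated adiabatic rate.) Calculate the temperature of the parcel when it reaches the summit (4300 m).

1200–2300 m, dry: Δz = 1.1 km ⇒ ΔT = -11°C; T = -4.9°C
2300–4300 m, saturated: Δz = 2 km ⇒ ΔT = -13.8°C; T = -18.7°C

-18.7°C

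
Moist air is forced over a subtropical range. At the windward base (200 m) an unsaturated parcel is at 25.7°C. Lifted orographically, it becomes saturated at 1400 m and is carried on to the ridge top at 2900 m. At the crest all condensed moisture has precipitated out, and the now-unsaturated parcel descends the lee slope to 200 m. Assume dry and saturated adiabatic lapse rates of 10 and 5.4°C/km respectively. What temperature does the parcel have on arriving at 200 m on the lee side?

From 200 m to 1400 m (dry): cools by 10 × 1.2 = 12°C, giving 13.7°C.
From 1400 m to 2900 m (saturated): cools by 5.4 × 1.5 = 8.1°C, giving 5.6°C.
From 2900 m to 200 m (dry descent): warms by 10 × 2.7 = 27°C, giving 32.6°C.

32.6°C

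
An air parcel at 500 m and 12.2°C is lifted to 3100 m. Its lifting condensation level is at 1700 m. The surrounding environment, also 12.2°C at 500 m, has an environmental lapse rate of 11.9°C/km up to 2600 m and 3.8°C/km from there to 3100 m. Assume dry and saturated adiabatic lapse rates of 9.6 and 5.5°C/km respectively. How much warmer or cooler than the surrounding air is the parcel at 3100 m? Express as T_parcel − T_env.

+7.67°C (parcel warmer than environment)

Parcel:
  500–1700 m, dry: Δz = 1.2 km ⇒ ΔT = -11.52°C; T = 0.68°C
  1700–3100 m, saturated: Δz = 1.4 km ⇒ ΔT = -7.7°C; T = -7.02°C
Environment:
  500–2600 m, environment, lower layer: Δz = 2.1 km ⇒ ΔT = -24.99°C; T = -12.79°C
  2600–3100 m, environment, upper layer: Δz = 0.5 km ⇒ ΔT = -1.9°C; T = -14.69°C
T_parcel − T_env = -7.02 − (-14.69) = +7.67°C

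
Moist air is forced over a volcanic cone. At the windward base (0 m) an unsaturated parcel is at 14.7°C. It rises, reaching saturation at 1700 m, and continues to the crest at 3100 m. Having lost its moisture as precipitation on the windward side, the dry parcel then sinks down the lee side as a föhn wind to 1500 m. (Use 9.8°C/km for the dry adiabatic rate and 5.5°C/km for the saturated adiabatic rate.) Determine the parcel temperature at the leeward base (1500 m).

6.02°C

From 0 m to 1700 m (dry): cools by 9.8 × 1.7 = 16.66°C, giving -1.96°C.
From 1700 m to 3100 m (saturated): cools by 5.5 × 1.4 = 7.7°C, giving -9.66°C.
From 3100 m to 1500 m (dry descent): warms by 9.8 × 1.6 = 15.68°C, giving 6.02°C.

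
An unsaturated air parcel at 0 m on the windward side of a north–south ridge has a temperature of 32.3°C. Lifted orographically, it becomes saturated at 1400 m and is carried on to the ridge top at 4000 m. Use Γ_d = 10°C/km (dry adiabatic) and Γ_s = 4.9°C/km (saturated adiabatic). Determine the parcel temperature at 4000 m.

From 0 m to 1400 m (dry): cools by 10 × 1.4 = 14°C, giving 18.3°C.
From 1400 m to 4000 m (saturated): cools by 4.9 × 2.6 = 12.74°C, giving 5.56°C.

5.56°C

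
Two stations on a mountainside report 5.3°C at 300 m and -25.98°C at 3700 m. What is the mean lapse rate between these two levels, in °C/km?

Γ = −ΔT/Δz = (5.3 − (-25.98)) / (3700 − 300) m
  = 31.28°C / 3.4 km = 9.2°C/km

9.2°C/km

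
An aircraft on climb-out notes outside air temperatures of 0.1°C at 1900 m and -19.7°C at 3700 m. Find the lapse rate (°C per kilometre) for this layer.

Γ = −ΔT/Δz = (0.1 − (-19.7)) / (3700 − 1900) m
  = 19.8°C / 1.8 km = 11°C/km

11°C/km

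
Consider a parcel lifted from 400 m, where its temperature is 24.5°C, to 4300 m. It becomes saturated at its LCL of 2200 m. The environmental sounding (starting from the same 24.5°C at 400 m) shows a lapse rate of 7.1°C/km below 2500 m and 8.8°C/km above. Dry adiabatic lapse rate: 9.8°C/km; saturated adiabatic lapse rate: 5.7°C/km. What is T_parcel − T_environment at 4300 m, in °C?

+1.14°C (parcel warmer than environment)

Parcel:
  From 400 m to 2200 m (dry): cools by 9.8 × 1.8 = 17.64°C, giving 6.86°C.
  From 2200 m to 4300 m (saturated): cools by 5.7 × 2.1 = 11.97°C, giving -5.11°C.
Environment:
  From 400 m to 2500 m (environment, lower layer): cools by 7.1 × 2.1 = 14.91°C, giving 9.59°C.
  From 2500 m to 4300 m (environment, upper layer): cools by 8.8 × 1.8 = 15.84°C, giving -6.25°C.
T_parcel − T_env = -5.11 − (-6.25) = +1.14°C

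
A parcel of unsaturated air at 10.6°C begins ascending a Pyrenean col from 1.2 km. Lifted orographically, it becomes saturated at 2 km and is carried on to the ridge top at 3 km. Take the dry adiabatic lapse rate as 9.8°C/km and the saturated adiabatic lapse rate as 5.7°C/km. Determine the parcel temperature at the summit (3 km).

1200–2000 m, dry: Δz = 0.8 km ⇒ ΔT = -7.84°C; T = 2.76°C
2000–3000 m, saturated: Δz = 1 km ⇒ ΔT = -5.7°C; T = -2.94°C

-2.94°C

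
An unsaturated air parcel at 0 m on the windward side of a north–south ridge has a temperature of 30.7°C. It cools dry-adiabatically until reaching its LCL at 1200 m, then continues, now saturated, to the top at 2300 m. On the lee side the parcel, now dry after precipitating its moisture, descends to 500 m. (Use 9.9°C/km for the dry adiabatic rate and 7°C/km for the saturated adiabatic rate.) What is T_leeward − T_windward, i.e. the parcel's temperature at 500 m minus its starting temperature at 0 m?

Dry to 1200 m: -9.9 × 1.2 km = -11.88°C, so T = 18.82°C.
Saturated to 2300 m: -7 × 1.1 km = -7.7°C, so T = 11.12°C.
Dry descent to 500 m: +9.9 × 1.8 km = +17.82°C, so T = 28.94°C.
Net change vs windward start: 28.94 − 30.7 = -1.76°C

-1.76°C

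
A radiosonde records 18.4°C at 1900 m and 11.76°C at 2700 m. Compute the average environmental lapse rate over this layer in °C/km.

8.3°C/km

Γ = −ΔT/Δz = (18.4 − 11.76) / (2700 − 1900) m
  = 6.64°C / 0.8 km = 8.3°C/km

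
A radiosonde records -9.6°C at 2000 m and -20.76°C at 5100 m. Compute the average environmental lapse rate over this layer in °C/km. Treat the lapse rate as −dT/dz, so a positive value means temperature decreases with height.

3.6°C/km

Γ = −ΔT/Δz = (-9.6 − (-20.76)) / (5100 − 2000) m
  = 11.16°C / 3.1 km = 3.6°C/km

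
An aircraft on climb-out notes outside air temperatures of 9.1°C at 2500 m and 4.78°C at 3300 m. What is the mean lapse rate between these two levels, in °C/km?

5.4°C/km

Γ = −ΔT/Δz = (9.1 − 4.78) / (3300 − 2500) m
  = 4.32°C / 0.8 km = 5.4°C/km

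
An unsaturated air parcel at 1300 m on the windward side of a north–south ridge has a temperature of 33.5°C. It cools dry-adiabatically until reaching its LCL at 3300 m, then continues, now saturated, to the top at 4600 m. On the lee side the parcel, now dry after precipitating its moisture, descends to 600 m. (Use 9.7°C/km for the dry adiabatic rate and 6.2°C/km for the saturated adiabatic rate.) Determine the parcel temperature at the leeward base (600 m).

44.84°C

1300–3300 m, dry: Δz = 2 km ⇒ ΔT = -19.4°C; T = 14.1°C
3300–4600 m, saturated: Δz = 1.3 km ⇒ ΔT = -8.06°C; T = 6.04°C
4600–600 m, dry descent: Δz = 4 km ⇒ ΔT = +38.8°C; T = 44.84°C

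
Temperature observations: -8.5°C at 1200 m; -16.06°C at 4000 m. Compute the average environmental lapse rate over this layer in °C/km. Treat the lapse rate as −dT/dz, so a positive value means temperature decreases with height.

2.7°C/km

Γ = −ΔT/Δz = (-8.5 − (-16.06)) / (4000 − 1200) m
  = 7.56°C / 2.8 km = 2.7°C/km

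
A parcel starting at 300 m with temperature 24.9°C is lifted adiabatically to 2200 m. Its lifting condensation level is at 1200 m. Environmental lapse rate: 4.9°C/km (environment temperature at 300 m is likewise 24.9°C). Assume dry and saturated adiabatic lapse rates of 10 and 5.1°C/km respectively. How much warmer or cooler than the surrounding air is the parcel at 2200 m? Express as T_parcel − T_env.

-4.79°C (parcel cooler than environment)

Parcel:
  300–1200 m, dry: Δz = 0.9 km ⇒ ΔT = -9°C; T = 15.9°C
  1200–2200 m, saturated: Δz = 1 km ⇒ ΔT = -5.1°C; T = 10.8°C
Environment:
  300–2200 m, environment: Δz = 1.9 km ⇒ ΔT = -9.31°C; T = 15.59°C
T_parcel − T_env = 10.8 − 15.59 = -4.79°C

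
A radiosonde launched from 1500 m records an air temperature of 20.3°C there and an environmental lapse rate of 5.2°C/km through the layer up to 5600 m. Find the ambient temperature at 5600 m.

From 1500 m to 5600 m (environmental): cools by 5.2 × 4.1 = 21.32°C, giving -1.02°C.

-1.02°C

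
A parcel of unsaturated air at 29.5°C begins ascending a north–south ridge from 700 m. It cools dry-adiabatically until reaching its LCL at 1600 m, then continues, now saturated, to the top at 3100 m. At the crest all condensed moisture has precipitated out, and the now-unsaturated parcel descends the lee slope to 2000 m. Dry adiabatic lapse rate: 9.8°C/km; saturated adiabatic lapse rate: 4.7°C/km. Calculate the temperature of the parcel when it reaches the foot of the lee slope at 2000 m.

700–1600 m, dry: Δz = 0.9 km ⇒ ΔT = -8.82°C; T = 20.68°C
1600–3100 m, saturated: Δz = 1.5 km ⇒ ΔT = -7.05°C; T = 13.63°C
3100–2000 m, dry descent: Δz = 1.1 km ⇒ ΔT = +10.78°C; T = 24.41°C

24.41°C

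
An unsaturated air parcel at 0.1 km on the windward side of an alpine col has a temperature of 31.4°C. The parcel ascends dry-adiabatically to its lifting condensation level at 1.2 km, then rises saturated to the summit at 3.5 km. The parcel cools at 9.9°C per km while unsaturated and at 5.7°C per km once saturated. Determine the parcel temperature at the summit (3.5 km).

100–1200 m, dry: Δz = 1.1 km ⇒ ΔT = -10.89°C; T = 20.51°C
1200–3500 m, saturated: Δz = 2.3 km ⇒ ΔT = -13.11°C; T = 7.4°C

7.4°C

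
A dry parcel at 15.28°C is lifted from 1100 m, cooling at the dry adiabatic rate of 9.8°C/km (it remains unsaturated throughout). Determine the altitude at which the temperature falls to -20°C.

Height above start = (15.28 − (-20)) / 9.8 = 3.6 km
Altitude = 1100 m + 3600 m = 4700 m

4700 m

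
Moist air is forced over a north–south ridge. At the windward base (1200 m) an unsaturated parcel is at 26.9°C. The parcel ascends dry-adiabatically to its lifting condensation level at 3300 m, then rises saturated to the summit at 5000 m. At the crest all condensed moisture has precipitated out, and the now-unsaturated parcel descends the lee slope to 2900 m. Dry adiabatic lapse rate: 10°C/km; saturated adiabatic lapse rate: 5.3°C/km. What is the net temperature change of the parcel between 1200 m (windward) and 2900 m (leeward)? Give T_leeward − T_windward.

-9.01°C

1200–3300 m, dry: Δz = 2.1 km ⇒ ΔT = -21°C; T = 5.9°C
3300–5000 m, saturated: Δz = 1.7 km ⇒ ΔT = -9.01°C; T = -3.11°C
5000–2900 m, dry descent: Δz = 2.1 km ⇒ ΔT = +21°C; T = 17.89°C
Net change vs windward start: 17.89 − 26.9 = -9.01°C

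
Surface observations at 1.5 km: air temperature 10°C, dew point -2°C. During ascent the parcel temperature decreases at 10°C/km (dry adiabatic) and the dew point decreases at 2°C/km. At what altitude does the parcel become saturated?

T and T_d converge at 10 − 2 = 8°C per km
Height above start = (10 − (-2)) / 8 = 1.5 km
LCL altitude = 1500 m + 1500 m = 3000 m

3 km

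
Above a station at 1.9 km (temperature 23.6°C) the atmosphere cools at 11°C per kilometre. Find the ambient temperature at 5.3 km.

-13.8°C

From 1900 m to 5300 m (environmental): cools by 11 × 3.4 = 37.4°C, giving -13.8°C.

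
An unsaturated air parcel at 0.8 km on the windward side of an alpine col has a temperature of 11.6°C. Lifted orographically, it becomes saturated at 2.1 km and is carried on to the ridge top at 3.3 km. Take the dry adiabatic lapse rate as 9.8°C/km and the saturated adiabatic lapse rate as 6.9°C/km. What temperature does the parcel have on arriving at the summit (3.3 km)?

-9.42°C

From 800 m to 2100 m (dry): cools by 9.8 × 1.3 = 12.74°C, giving -1.14°C.
From 2100 m to 3300 m (saturated): cools by 6.9 × 1.2 = 8.28°C, giving -9.42°C.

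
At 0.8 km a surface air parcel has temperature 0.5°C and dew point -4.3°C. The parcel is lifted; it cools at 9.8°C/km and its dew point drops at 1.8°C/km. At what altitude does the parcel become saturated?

1.4 km

T and T_d converge at 9.8 − 1.8 = 8°C per km
Height above start = (0.5 − (-4.3)) / 8 = 0.6 km
LCL altitude = 800 m + 600 m = 1400 m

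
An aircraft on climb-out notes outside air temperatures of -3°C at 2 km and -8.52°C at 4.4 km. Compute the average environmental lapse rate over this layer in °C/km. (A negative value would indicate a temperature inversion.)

2.3°C/km

Γ = −ΔT/Δz = (-3 − (-8.52)) / (4400 − 2000) m
  = 5.52°C / 2.4 km = 2.3°C/km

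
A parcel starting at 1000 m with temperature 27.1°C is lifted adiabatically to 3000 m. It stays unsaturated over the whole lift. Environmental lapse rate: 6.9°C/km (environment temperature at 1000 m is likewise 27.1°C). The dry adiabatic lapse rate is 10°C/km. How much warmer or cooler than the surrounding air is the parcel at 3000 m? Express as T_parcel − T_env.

-6.2°C (parcel cooler than environment)

Parcel:
  Dry to 3000 m: -10 × 2 km = -20°C, so T = 7.1°C.
Environment:
  Environment to 3000 m: -6.9 × 2 km = -13.8°C, so T = 13.3°C.
T_parcel − T_env = 7.1 − 13.3 = -6.2°C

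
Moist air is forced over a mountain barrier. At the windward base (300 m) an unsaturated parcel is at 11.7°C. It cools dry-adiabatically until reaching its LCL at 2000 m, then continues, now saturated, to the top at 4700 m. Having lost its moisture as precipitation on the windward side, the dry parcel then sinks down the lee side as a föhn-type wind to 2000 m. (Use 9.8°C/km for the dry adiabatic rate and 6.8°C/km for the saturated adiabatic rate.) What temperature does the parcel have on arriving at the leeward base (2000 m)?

300–2000 m, dry: Δz = 1.7 km ⇒ ΔT = -16.66°C; T = -4.96°C
2000–4700 m, saturated: Δz = 2.7 km ⇒ ΔT = -18.36°C; T = -23.32°C
4700–2000 m, dry descent: Δz = 2.7 km ⇒ ΔT = +26.46°C; T = 3.14°C

3.14°C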